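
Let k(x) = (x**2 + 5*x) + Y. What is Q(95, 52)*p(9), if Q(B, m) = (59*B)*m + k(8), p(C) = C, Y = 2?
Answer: 2624094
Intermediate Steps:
k(x) = 2 + x**2 + 5*x (k(x) = (x**2 + 5*x) + 2 = 2 + x**2 + 5*x)
Q(B, m) = 106 + 59*B*m (Q(B, m) = (59*B)*m + (2 + 8**2 + 5*8) = 59*B*m + (2 + 64 + 40) = 59*B*m + 106 = 106 + 59*B*m)
Q(95, 52)*p(9) = (106 + 59*95*52)*9 = (106 + 291460)*9 = 291566*9 = 2624094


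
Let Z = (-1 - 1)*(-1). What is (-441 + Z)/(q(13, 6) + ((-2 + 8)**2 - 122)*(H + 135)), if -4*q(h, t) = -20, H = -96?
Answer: 439/3349 ≈ 0.13108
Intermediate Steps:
q(h, t) = 5 (q(h, t) = -1/4*(-20) = 5)
Z = 2 (Z = -2*(-1) = 2)
(-441 + Z)/(q(13, 6) + ((-2 + 8)**2 - 122)*(H + 135)) = (-441 + 2)/(5 + ((-2 + 8)**2 - 122)*(-96 + 135)) = -439/(5 + (6**2 - 122)*39) = -439/(5 + (36 - 122)*39) = -439/(5 - 86*39) = -439/(5 - 3354) = -439/(-3349) = -439*(-1/3349) = 439/3349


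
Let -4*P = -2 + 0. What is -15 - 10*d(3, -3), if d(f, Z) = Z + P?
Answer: 10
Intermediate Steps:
P = 1/2 (P = -(-2 + 0)/4 = -1/4*(-2) = 1/2 ≈ 0.50000)
d(f, Z) = 1/2 + Z (d(f, Z) = Z + 1/2 = 1/2 + Z)
-15 - 10*d(3, -3) = -15 - 10*(1/2 - 3) = -15 - 10*(-5/2) = -15 + 25 = 10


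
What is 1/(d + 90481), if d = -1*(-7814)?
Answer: 1/98295 ≈ 1.0173e-5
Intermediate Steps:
d = 7814
1/(d + 90481) = 1/(7814 + 90481) = 1/98295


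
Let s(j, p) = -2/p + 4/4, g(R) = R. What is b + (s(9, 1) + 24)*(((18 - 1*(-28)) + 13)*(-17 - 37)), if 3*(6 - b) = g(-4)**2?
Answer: -219832/3 ≈ -73277.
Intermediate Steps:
s(j, p) = 1 - 2/p (s(j, p) = -2/p + 4*(1/4) = -2/p + 1 = 1 - 2/p)
b = 2/3 (b = 6 - 1/3*(-4)**2 = 6 - 1/3*16 = 6 - 16/3 = 2/3 ≈ 0.66667)
b + (s(9, 1) + 24)*(((18 - 1*(-28)) + 13)*(-17 - 37)) = 2/3 + ((-2 + 1)/1 + 24)*(((18 - 1*(-28)) + 13)*(-17 - 37)) = 2/3 + (1*(-1) + 24)*(((18 + 28) + 13)*(-54)) = 2/3 + (-1 + 24)*((46 + 13)*(-54)) = 2/3 + 23*(59*(-54)) = 2/3 + 23*(-3186) = 2/3 - 73278 = -219832/3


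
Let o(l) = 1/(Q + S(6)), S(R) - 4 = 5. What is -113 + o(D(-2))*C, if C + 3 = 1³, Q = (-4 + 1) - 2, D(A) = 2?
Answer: -227/2 ≈ -113.50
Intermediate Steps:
S(R) = 9 (S(R) = 4 + 5 = 9)
Q = -5 (Q = -3 - 2 = -5)
o(l) = ¼ (o(l) = 1/(-5 + 9) = 1/4 = ¼)
C = -2 (C = -3 + 1³ = -3 + 1 = -2)
-113 + o(D(-2))*C = -113 + (¼)*(-2) = -113 - ½ = -227/2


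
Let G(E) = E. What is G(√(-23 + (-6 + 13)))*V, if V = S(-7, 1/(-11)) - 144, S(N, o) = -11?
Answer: -620*I ≈ -620.0*I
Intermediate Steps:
V = -155 (V = -11 - 144 = -155)
G(√(-23 + (-6 + 13)))*V = √(-23 + (-6 + 13))*(-155) = √(-23 + 7)*(-155) = √(-16)*(-155) = (4*I)*(-155) = -620*I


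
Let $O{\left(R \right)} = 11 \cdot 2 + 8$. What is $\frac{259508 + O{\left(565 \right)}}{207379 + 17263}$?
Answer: $\frac{129769}{112321} \approx 1.1553$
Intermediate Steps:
$O{\left(R \right)} = 30$ ($O{\left(R \right)} = 22 + 8 = 30$)
$\frac{259508 + O{\left(565 \right)}}{207379 + 17263} = \frac{259508 + 30}{207379 + 17263} = \frac{259538}{224642} = 259538 \cdot \frac{1}{224642} = \frac{129769}{112321}$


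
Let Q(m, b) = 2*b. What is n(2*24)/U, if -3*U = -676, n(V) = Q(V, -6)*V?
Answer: -432/169 ≈ -2.5562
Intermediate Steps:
n(V) = -12*V (n(V) = (2*(-6))*V = -12*V)
U = 676/3 (U = -1/3*(-676) = 676/3 ≈ 225.33)
n(2*24)/U = (-24*24)/(676/3) = -12*48*(3/676) = -576*3/676 = -432/169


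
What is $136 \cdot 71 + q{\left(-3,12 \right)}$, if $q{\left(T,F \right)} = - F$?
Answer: $9644$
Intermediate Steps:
$136 \cdot 71 + q{\left(-3,12 \right)} = 136 \cdot 71 - 12 = 9656 - 12 = 9644$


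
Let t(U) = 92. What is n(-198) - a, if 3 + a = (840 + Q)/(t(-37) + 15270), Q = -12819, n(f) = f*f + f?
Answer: 599268237/15362 ≈ 39010.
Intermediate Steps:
n(f) = f + f**2 (n(f) = f**2 + f = f + f**2)
a = -58065/15362 (a = -3 + (840 - 12819)/(92 + 15270) = -3 - 11979/15362 = -58065/15362 ≈ -3.7798)
n(-198) - a = -198*(1 - 198) - 1*(-58065/15362) = -198*(-197) + 58065/15362 = 39006 + 58065/15362 = 599268237/15362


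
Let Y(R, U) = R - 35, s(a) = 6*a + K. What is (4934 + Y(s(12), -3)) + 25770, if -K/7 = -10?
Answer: 30811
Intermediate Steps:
K = 70 (K = -7*(-10) = 70)
s(a) = 70 + 6*a (s(a) = 6*a + 70 = 70 + 6*a)
Y(R, U) = -35 + R
(4934 + Y(s(12), -3)) + 25770 = (4934 + (-35 + (70 + 6*12))) + 25770 = (4934 + (-35 + (70 + 72))) + 25770 = (4934 + (-35 + 142)) + 25770 = (4934 + 107) + 25770 = 5041 + 25770 = 30811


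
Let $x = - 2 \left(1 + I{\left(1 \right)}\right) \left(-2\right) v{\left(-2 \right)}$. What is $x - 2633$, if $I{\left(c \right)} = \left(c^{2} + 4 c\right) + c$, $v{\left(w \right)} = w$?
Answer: $-2689$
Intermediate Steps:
$I{\left(c \right)} = c^{2} + 5 c$
$x = -56$ ($x = - 2 \left(1 + 1 \left(5 + 1\right)\right) \left(-2\right) \left(-2\right) = - 2 \left(1 + 1 \cdot 6\right) \left(-2\right) \left(-2\right) = - 2 \left(1 + 6\right) \left(-2\right) \left(-2\right) = \left(-2\right) 7 \left(-2\right) \left(-2\right) = \left(-14\right) \left(-2\right) \left(-2\right) = 28 \left(-2\right) = -56$)
$x - 2633 = -56 - 2633 = -2689$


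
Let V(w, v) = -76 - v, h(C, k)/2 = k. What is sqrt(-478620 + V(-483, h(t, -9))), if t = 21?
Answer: I*sqrt(478678) ≈ 691.87*I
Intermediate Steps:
h(C, k) = 2*k
sqrt(-478620 + V(-483, h(t, -9))) = sqrt(-478620 + (-76 - 2*(-9))) = sqrt(-478620 + (-76 - 1*(-18))) = sqrt(-478620 + (-76 + 18)) = sqrt(-478620 - 58) = sqrt(-478678) = I*sqrt(478678)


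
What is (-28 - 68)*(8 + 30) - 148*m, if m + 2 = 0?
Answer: -3352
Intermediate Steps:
m = -2 (m = -2 + 0 = -2)
(-28 - 68)*(8 + 30) - 148*m = (-28 - 68)*(8 + 30) - 148*(-2) = -96*38 + 296 = -3648 + 296 = -3352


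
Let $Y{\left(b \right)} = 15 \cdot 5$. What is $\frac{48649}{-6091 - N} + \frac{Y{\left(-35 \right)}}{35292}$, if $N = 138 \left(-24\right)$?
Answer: $- \frac{572237361}{32692156} \approx -17.504$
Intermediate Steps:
$N = -3312$
$Y{\left(b \right)} = 75$
$\frac{48649}{-6091 - N} + \frac{Y{\left(-35 \right)}}{35292} = \frac{48649}{-6091 - -3312} + \frac{75}{35292} = \frac{48649}{-6091 + 3312} + 75 \cdot \frac{1}{35292} = \frac{48649}{-2779} + \frac{25}{11764} = 48649 \left(- \frac{1}{2779}\right) + \frac{25}{11764} = - \frac{48649}{2779} + \frac{25}{11764} = - \frac{572237361}{32692156}$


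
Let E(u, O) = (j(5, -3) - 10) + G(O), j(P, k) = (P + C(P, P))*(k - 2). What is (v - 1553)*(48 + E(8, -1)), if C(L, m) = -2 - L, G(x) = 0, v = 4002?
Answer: 117552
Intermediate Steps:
j(P, k) = 4 - 2*k (j(P, k) = (P + (-2 - P))*(k - 2) = -2*(-2 + k) = 4 - 2*k)
E(u, O) = 0 (E(u, O) = ((4 - 2*(-3)) - 10) + 0 = ((4 + 6) - 10) + 0 = (10 - 10) + 0 = 0 + 0 = 0)
(v - 1553)*(48 + E(8, -1)) = (4002 - 1553)*(48 + 0) = 2449*48 = 117552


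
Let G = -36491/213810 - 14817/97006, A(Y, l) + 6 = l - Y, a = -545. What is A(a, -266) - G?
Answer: 1417240174874/5185213215 ≈ 273.32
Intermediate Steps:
A(Y, l) = -6 + l - Y (A(Y, l) = -6 + (l - Y) = -6 + l - Y)
G = -1676967179/5185213215 (G = -36491*1/213810 - 14817*1/97006 = -36491/213810 - 14817/97006 = -1676967179/5185213215 ≈ -0.32341)
A(a, -266) - G = (-6 - 266 - 1*(-545)) - 1*(-1676967179/5185213215) = (-6 - 266 + 545) + 1676967179/5185213215 = 273 + 1676967179/5185213215 = 1417240174874/5185213215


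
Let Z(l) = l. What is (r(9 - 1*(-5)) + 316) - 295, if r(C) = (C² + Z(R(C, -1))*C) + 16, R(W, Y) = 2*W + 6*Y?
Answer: 541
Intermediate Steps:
r(C) = 16 + C² + C*(-6 + 2*C) (r(C) = (C² + (2*C + 6*(-1))*C) + 16 = (C² + (2*C - 6)*C) + 16 = (C² + (-6 + 2*C)*C) + 16 = (C² + C*(-6 + 2*C)) + 16 = 16 + C² + C*(-6 + 2*C))
(r(9 - 1*(-5)) + 316) - 295 = ((16 - 6*(9 - 1*(-5)) + 3*(9 - 1*(-5))²) + 316) - 295 = ((16 - 6*(9 + 5) + 3*(9 + 5)²) + 316) - 295 = ((16 - 6*14 + 3*14²) + 316) - 295 = ((16 - 84 + 3*196) + 316) - 295 = ((16 - 84 + 588) + 316) - 295 = (520 + 316) - 295 = 836 - 295 = 541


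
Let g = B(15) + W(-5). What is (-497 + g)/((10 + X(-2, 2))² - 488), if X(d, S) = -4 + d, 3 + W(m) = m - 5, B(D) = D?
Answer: 495/472 ≈ 1.0487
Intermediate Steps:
W(m) = -8 + m (W(m) = -3 + (m - 5) = -3 + (-5 + m) = -8 + m)
g = 2 (g = 15 + (-8 - 5) = 15 - 13 = 2)
(-497 + g)/((10 + X(-2, 2))² - 488) = (-497 + 2)/((10 + (-4 - 2))² - 488) = -495/((10 - 6)² - 488) = -495/(4² - 488) = -495/(16 - 488) = -495/(-472) = -495*(-1/472) = 495/472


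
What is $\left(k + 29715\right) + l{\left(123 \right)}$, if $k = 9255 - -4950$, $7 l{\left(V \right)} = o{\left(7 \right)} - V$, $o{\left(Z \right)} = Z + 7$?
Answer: $\frac{307331}{7} \approx 43904.0$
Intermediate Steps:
$o{\left(Z \right)} = 7 + Z$
$l{\left(V \right)} = 2 - \frac{V}{7}$ ($l{\left(V \right)} = \frac{\left(7 + 7\right) - V}{7} = \frac{14 - V}{7} = 2 - \frac{V}{7}$)
$k = 14205$ ($k = 9255 + 4950 = 14205$)
$\left(k + 29715\right) + l{\left(123 \right)} = \left(14205 + 29715\right) + \left(2 - \frac{123}{7}\right) = 43920 + \left(2 - \frac{123}{7}\right) = 43920 - \frac{109}{7} = \frac{307331}{7}$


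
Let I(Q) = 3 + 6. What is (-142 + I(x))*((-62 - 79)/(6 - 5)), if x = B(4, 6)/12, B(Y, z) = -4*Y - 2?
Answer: 18753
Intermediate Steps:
B(Y, z) = -2 - 4*Y
x = -3/2 (x = (-2 - 4*4)/12 = (-2 - 16)*(1/12) = -18*1/12 = -3/2 ≈ -1.5000)
I(Q) = 9
(-142 + I(x))*((-62 - 79)/(6 - 5)) = (-142 + 9)*((-62 - 79)/(6 - 5)) = -(-18753)/1 = -(-18753) = -133*(-141) = 18753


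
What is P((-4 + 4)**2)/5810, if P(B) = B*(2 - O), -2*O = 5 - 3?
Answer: 0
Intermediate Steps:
O = -1 (O = -(5 - 3)/2 = -1/2*2 = -1)
P(B) = 3*B (P(B) = B*(2 - 1*(-1)) = B*(2 + 1) = B*3 = 3*B)
P((-4 + 4)**2)/5810 = (3*(-4 + 4)**2)/5810 = (3*0**2)*(1/5810) = (3*0)*(1/5810) = 0*(1/5810) = 0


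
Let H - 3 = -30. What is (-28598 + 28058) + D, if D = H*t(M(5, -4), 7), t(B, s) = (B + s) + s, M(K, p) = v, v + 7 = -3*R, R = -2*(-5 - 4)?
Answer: 729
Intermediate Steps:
H = -27 (H = 3 - 30 = -27)
R = 18 (R = -2*(-9) = 18)
v = -61 (v = -7 - 3*18 = -7 - 54 = -61)
M(K, p) = -61
t(B, s) = B + 2*s
D = 1269 (D = -27*(-61 + 2*7) = -27*(-61 + 14) = -27*(-47) = 1269)
(-28598 + 28058) + D = (-28598 + 28058) + 1269 = -540 + 1269 = 729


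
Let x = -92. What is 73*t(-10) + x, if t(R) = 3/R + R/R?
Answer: -409/10 ≈ -40.900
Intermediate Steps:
t(R) = 1 + 3/R (t(R) = 3/R + 1 = 1 + 3/R)
73*t(-10) + x = 73*((3 - 10)/(-10)) - 92 = 73*(-1/10*(-7)) - 92 = 73*(7/10) - 92 = 511/10 - 92 = -409/10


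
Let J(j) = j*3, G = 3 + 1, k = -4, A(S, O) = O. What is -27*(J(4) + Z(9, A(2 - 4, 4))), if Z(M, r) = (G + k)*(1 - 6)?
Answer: -324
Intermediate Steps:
G = 4
J(j) = 3*j
Z(M, r) = 0 (Z(M, r) = (4 - 4)*(1 - 6) = 0*(-5) = 0)
-27*(J(4) + Z(9, A(2 - 4, 4))) = -27*(3*4 + 0) = -27*(12 + 0) = -27*12 = -324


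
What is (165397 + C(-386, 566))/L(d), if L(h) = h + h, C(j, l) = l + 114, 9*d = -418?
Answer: -1494693/836 ≈ -1787.9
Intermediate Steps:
d = -418/9 (d = (⅑)*(-418) = -418/9 ≈ -46.444)
C(j, l) = 114 + l
L(h) = 2*h
(165397 + C(-386, 566))/L(d) = (165397 + (114 + 566))/((2*(-418/9))) = (165397 + 680)/(-836/9) = 166077*(-9/836) = -1494693/836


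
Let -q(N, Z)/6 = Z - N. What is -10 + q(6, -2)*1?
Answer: 38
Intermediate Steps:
q(N, Z) = -6*Z + 6*N (q(N, Z) = -6*(Z - N) = -6*Z + 6*N)
-10 + q(6, -2)*1 = -10 + (-6*(-2) + 6*6)*1 = -10 + (12 + 36)*1 = -10 + 48*1 = -10 + 48 = 38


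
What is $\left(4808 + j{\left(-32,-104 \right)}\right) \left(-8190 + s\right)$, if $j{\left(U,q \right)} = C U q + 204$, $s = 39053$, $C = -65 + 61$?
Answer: $-256162900$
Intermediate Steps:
$C = -4$
$j{\left(U,q \right)} = 204 - 4 U q$ ($j{\left(U,q \right)} = - 4 U q + 204 = 204 - 4 U q$)
$\left(4808 + j{\left(-32,-104 \right)}\right) \left(-8190 + s\right) = \left(4808 + \left(204 - \left(-128\right) \left(-104\right)\right)\right) \left(-8190 + 39053\right) = \left(4808 + \left(204 - 13312\right)\right) 30863 = \left(4808 - 13108\right) 30863 = \left(-8300\right) 30863 = -256162900$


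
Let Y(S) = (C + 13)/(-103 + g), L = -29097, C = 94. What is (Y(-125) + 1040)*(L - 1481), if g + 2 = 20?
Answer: -2699823354/85 ≈ -3.1763e+7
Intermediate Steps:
g = 18 (g = -2 + 20 = 18)
Y(S) = -107/85 (Y(S) = (94 + 13)/(-103 + 18) = 107/(-85) = 107*(-1/85) = -107/85)
(Y(-125) + 1040)*(L - 1481) = (-107/85 + 1040)*(-29097 - 1481) = (88293/85)*(-30578) = -2699823354/85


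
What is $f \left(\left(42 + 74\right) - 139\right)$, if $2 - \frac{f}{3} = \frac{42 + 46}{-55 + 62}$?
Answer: $\frac{5106}{7} \approx 729.43$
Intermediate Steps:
$f = - \frac{222}{7}$ ($f = 6 - 3 \frac{42 + 46}{-55 + 62} = 6 - 3 \cdot \frac{88}{7} = 6 - 3 \cdot 88 \cdot \frac{1}{7} = 6 - \frac{264}{7} = - \frac{222}{7} \approx -31.714$)
$f \left(\left(42 + 74\right) - 139\right) = - \frac{222 \left(\left(42 + 74\right) - 139\right)}{7} = - \frac{222 \left(116 - 139\right)}{7} = \left(- \frac{222}{7}\right) \left(-23\right) = \frac{5106}{7}$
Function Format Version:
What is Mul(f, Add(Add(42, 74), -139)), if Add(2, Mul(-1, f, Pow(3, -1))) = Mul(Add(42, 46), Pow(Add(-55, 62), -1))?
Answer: Rational(5106, 7) ≈ 729.43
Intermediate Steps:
f = Rational(-222, 7) (f = Add(6, Mul(-3, Mul(Add(42, 46), Pow(Add(-55, 62), -1)))) = Add(6, Mul(-3, Mul(88, Pow(7, -1)))) = Add(6, Mul(-3, Mul(88, Rational(1, 7)))) = Add(6, Mul(-3, Rational(88, 7))) = Add(6, Rational(-264, 7)) = Rational(-222, 7) ≈ -31.714)
Mul(f, Add(Add(42, 74), -139)) = Mul(Rational(-222, 7), Add(Add(42, 74), -139)) = Mul(Rational(-222, 7), Add(116, -139)) = Mul(Rational(-222, 7), -23) = Rational(5106, 7)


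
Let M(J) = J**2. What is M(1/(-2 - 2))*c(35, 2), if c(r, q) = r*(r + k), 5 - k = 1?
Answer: 1365/16 ≈ 85.313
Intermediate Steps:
k = 4 (k = 5 - 1*1 = 5 - 1 = 4)
c(r, q) = r*(4 + r) (c(r, q) = r*(r + 4) = r*(4 + r))
M(1/(-2 - 2))*c(35, 2) = (1/(-2 - 2))**2*(35*(4 + 35)) = (1/(-4))**2*(35*39) = (-1/4)**2*1365 = (1/16)*1365 = 1365/16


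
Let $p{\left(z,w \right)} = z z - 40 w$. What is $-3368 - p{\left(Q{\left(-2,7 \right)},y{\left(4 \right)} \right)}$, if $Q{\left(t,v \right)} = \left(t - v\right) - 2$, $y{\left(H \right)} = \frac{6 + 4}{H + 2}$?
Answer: $- \frac{10267}{3} \approx -3422.3$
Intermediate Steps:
$y{\left(H \right)} = \frac{10}{2 + H}$
$Q{\left(t,v \right)} = -2 + t - v$ ($Q{\left(t,v \right)} = \left(t - v\right) - 2 = -2 + t - v$)
$p{\left(z,w \right)} = z^{2} - 40 w$
$-3368 - p{\left(Q{\left(-2,7 \right)},y{\left(4 \right)} \right)} = -3368 - \left(\left(-2 - 2 - 7\right)^{2} - 40 \frac{10}{2 + 4}\right) = -3368 - \left(\left(-2 - 2 - 7\right)^{2} - 40 \cdot \frac{10}{6}\right) = -3368 - \left(\left(-11\right)^{2} - 40 \cdot 10 \cdot \frac{1}{6}\right) = -3368 - \left(121 - \frac{200}{3}\right) = -3368 - \frac{163}{3} = - \frac{10267}{3}$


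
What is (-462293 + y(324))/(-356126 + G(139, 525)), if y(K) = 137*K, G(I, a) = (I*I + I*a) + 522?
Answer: 417905/263308 ≈ 1.5871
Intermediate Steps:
G(I, a) = 522 + I² + I*a (G(I, a) = (I² + I*a) + 522 = 522 + I² + I*a)
(-462293 + y(324))/(-356126 + G(139, 525)) = (-462293 + 137*324)/(-356126 + (522 + 139² + 139*525)) = (-462293 + 44388)/(-356126 + (522 + 19321 + 72975)) = -417905/(-356126 + 92818) = -417905/(-263308) = -417905*(-1/263308) = 417905/263308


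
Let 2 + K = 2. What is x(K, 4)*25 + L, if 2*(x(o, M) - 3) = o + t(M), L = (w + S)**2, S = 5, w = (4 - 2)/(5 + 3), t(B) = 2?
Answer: 2041/16 ≈ 127.56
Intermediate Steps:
w = 1/4 (w = 2/8 = 2*(1/8) = 1/4 ≈ 0.25000)
K = 0 (K = -2 + 2 = 0)
L = 441/16 (L = (1/4 + 5)**2 = (21/4)**2 = 441/16 ≈ 27.563)
x(o, M) = 4 + o/2 (x(o, M) = 3 + (o + 2)/2 = 3 + (2 + o)/2 = 3 + (1 + o/2) = 4 + o/2)
x(K, 4)*25 + L = (4 + (1/2)*0)*25 + 441/16 = (4 + 0)*25 + 441/16 = 4*25 + 441/16 = 100 + 441/16 = 2041/16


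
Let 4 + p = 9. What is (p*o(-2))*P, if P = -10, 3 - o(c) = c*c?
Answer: 50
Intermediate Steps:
o(c) = 3 - c² (o(c) = 3 - c*c = 3 - c²)
p = 5 (p = -4 + 9 = 5)
(p*o(-2))*P = (5*(3 - 1*(-2)²))*(-10) = (5*(3 - 1*4))*(-10) = (5*(3 - 4))*(-10) = (5*(-1))*(-10) = -5*(-10) = 50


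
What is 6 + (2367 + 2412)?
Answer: 4785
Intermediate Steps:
6 + (2367 + 2412) = 6 + 4779 = 4785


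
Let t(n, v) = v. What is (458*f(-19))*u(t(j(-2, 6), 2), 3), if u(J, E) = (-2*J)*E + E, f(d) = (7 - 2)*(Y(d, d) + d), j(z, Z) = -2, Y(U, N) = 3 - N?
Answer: -61830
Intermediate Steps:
f(d) = 15 (f(d) = (7 - 2)*((3 - d) + d) = 5*3 = 15)
u(J, E) = E - 2*E*J (u(J, E) = -2*E*J + E = E - 2*E*J)
(458*f(-19))*u(t(j(-2, 6), 2), 3) = (458*15)*(3*(1 - 2*2)) = 6870*(3*(1 - 4)) = 6870*(3*(-3)) = 6870*(-9) = -61830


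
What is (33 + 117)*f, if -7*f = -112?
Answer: 2400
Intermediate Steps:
f = 16 (f = -⅐*(-112) = 16)
(33 + 117)*f = (33 + 117)*16 = 150*16 = 2400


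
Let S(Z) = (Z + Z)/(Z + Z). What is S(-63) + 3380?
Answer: 3381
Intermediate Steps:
S(Z) = 1 (S(Z) = (2*Z)/((2*Z)) = (2*Z)*(1/(2*Z)) = 1)
S(-63) + 3380 = 1 + 3380 = 3381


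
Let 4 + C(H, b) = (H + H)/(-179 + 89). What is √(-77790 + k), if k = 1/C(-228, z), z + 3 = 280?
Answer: 5*I*√49785/4 ≈ 278.91*I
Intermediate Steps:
z = 277 (z = -3 + 280 = 277)
C(H, b) = -4 - H/45 (C(H, b) = -4 + (H + H)/(-179 + 89) = -4 + (2*H)/(-90) = -4 + (2*H)*(-1/90) = -4 - H/45)
k = 15/16 (k = 1/(-4 - 1/45*(-228)) = 1/(-4 + 76/15) = 1/(16/15) = 15/16 ≈ 0.93750)
√(-77790 + k) = √(-77790 + 15/16) = √(-1244625/16) = 5*I*√49785/4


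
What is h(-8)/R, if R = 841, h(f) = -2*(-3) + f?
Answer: -2/841 ≈ -0.0023781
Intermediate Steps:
h(f) = 6 + f
h(-8)/R = (6 - 8)/841 = -2*1/841 = -2/841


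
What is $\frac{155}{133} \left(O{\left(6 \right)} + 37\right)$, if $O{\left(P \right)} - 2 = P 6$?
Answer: $\frac{11625}{133} \approx 87.406$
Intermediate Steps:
$O{\left(P \right)} = 2 + 6 P$ ($O{\left(P \right)} = 2 + P 6 = 2 + 6 P$)
$\frac{155}{133} \left(O{\left(6 \right)} + 37\right) = \frac{155}{133} \left(\left(2 + 6 \cdot 6\right) + 37\right) = 155 \cdot \frac{1}{133} \left(\left(2 + 36\right) + 37\right) = \frac{155 \left(38 + 37\right)}{133} = \frac{155}{133} \cdot 75 = \frac{11625}{133}$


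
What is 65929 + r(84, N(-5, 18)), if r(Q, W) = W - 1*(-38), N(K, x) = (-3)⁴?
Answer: 66048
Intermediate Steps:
N(K, x) = 81
r(Q, W) = 38 + W (r(Q, W) = W + 38 = 38 + W)
65929 + r(84, N(-5, 18)) = 65929 + (38 + 81) = 65929 + 119 = 66048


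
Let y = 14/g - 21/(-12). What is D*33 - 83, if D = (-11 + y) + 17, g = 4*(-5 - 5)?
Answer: 806/5 ≈ 161.20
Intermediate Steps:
g = -40 (g = 4*(-10) = -40)
y = 7/5 (y = 14/(-40) - 21/(-12) = 14*(-1/40) - 21*(-1/12) = -7/20 + 7/4 = 7/5 ≈ 1.4000)
D = 37/5 (D = (-11 + 7/5) + 17 = -48/5 + 17 = 37/5 ≈ 7.4000)
D*33 - 83 = (37/5)*33 - 83 = 1221/5 - 83 = 806/5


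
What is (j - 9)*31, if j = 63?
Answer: 1674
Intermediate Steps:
(j - 9)*31 = (63 - 9)*31 = 54*31 = 1674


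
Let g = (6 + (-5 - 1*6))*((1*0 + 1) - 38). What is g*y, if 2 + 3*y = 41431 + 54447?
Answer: 17737060/3 ≈ 5.9124e+6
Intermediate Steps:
g = 185 (g = (6 + (-5 - 6))*((0 + 1) - 38) = (6 - 11)*(1 - 38) = -5*(-37) = 185)
y = 95876/3 (y = -⅔ + (41431 + 54447)/3 = -⅔ + (⅓)*95878 = -⅔ + 95878/3 = 95876/3 ≈ 31959.)
g*y = 185*(95876/3) = 17737060/3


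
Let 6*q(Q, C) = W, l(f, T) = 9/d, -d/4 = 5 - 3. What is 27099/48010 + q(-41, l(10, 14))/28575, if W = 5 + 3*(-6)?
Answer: 232274971/411565725 ≈ 0.56437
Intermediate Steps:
d = -8 (d = -4*(5 - 3) = -4*2 = -8)
l(f, T) = -9/8 (l(f, T) = 9/(-8) = 9*(-⅛) = -9/8)
W = -13 (W = 5 - 18 = -13)
q(Q, C) = -13/6 (q(Q, C) = (⅙)*(-13) = -13/6)
27099/48010 + q(-41, l(10, 14))/28575 = 27099/48010 - 13/6/28575 = 27099*(1/48010) - 13/6*1/28575 = 27099/48010 - 13/171450 = 232274971/411565725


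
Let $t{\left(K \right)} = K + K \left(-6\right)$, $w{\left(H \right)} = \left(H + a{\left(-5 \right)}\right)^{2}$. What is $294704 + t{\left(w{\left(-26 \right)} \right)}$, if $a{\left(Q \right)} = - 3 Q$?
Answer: $294099$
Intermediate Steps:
$w{\left(H \right)} = \left(15 + H\right)^{2}$ ($w{\left(H \right)} = \left(H - -15\right)^{2} = \left(H + 15\right)^{2} = \left(15 + H\right)^{2}$)
$t{\left(K \right)} = - 5 K$ ($t{\left(K \right)} = K - 6 K = - 5 K$)
$294704 + t{\left(w{\left(-26 \right)} \right)} = 294704 - 5 \left(15 - 26\right)^{2} = 294704 - 5 \left(-11\right)^{2} = 294704 - 605 = 294099$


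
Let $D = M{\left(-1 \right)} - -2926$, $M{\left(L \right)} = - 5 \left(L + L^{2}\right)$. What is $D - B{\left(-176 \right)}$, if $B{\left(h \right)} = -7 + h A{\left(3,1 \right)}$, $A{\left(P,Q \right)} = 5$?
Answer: $3813$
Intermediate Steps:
$M{\left(L \right)} = - 5 L - 5 L^{2}$
$B{\left(h \right)} = -7 + 5 h$ ($B{\left(h \right)} = -7 + h 5 = -7 + 5 h$)
$D = 2926$ ($D = \left(-5\right) \left(-1\right) \left(1 - 1\right) - -2926 = \left(-5\right) \left(-1\right) 0 + 2926 = 0 + 2926 = 2926$)
$D - B{\left(-176 \right)} = 2926 - \left(-7 + 5 \left(-176\right)\right) = 2926 - \left(-7 - 880\right) = 2926 - -887 = 2926 + 887 = 3813$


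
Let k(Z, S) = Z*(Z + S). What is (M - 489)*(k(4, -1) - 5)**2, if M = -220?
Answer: -34741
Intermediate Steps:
k(Z, S) = Z*(S + Z)
(M - 489)*(k(4, -1) - 5)**2 = (-220 - 489)*(4*(-1 + 4) - 5)**2 = -709*(4*3 - 5)**2 = -709*(12 - 5)**2 = -709*7**2 = -709*49 = -34741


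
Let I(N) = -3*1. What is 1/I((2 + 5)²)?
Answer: -⅓ ≈ -0.33333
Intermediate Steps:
I(N) = -3
1/I((2 + 5)²) = 1/(-3) = -⅓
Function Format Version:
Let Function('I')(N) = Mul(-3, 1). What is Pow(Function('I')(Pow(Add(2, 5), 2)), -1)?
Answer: Rational(-1, 3) ≈ -0.33333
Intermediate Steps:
Function('I')(N) = -3
Pow(Function('I')(Pow(Add(2, 5), 2)), -1) = Pow(-3, -1) = Rational(-1, 3)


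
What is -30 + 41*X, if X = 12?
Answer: 462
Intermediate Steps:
-30 + 41*X = -30 + 41*12 = -30 + 492 = 462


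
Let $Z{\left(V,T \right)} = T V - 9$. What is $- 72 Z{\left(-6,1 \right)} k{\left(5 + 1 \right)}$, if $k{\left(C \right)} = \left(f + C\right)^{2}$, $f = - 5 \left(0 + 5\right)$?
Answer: $389880$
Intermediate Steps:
$Z{\left(V,T \right)} = -9 + T V$
$f = -25$ ($f = \left(-5\right) 5 = -25$)
$k{\left(C \right)} = \left(-25 + C\right)^{2}$
$- 72 Z{\left(-6,1 \right)} k{\left(5 + 1 \right)} = - 72 \left(-9 + 1 \left(-6\right)\right) \left(-25 + \left(5 + 1\right)\right)^{2} = - 72 \left(-9 - 6\right) \left(-25 + 6\right)^{2} = \left(-72\right) \left(-15\right) \left(-19\right)^{2} = 1080 \cdot 361 = 389880$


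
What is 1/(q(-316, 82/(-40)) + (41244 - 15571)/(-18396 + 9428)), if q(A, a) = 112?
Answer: 8968/978743 ≈ 0.0091628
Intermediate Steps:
1/(q(-316, 82/(-40)) + (41244 - 15571)/(-18396 + 9428)) = 1/(112 + (41244 - 15571)/(-18396 + 9428)) = 1/(112 + 25673/(-8968)) = 1/(112 + 25673*(-1/8968)) = 1/(112 - 25673/8968) = 1/(978743/8968) = 8968/978743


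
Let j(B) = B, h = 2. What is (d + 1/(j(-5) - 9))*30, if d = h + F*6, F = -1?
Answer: -855/7 ≈ -122.14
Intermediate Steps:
d = -4 (d = 2 - 1*6 = 2 - 6 = -4)
(d + 1/(j(-5) - 9))*30 = (-4 + 1/(-5 - 9))*30 = (-4 + 1/(-14))*30 = (-4 - 1/14)*30 = -57/14*30 = -855/7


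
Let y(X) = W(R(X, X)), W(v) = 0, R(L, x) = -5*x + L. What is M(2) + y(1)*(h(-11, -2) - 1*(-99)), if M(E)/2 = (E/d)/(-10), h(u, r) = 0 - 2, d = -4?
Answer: 1/10 ≈ 0.10000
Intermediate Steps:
R(L, x) = L - 5*x
h(u, r) = -2
y(X) = 0
M(E) = E/20 (M(E) = 2*((E/(-4))/(-10)) = 2*((E*(-1/4))*(-1/10)) = 2*(-E/4*(-1/10)) = 2*(E/40) = E/20)
M(2) + y(1)*(h(-11, -2) - 1*(-99)) = (1/20)*2 + 0*(-2 - 1*(-99)) = 1/10 + 0*(-2 + 99) = 1/10 + 0*97 = 1/10 + 0 = 1/10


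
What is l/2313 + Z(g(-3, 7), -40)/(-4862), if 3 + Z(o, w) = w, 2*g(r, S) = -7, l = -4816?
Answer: -23315933/11245806 ≈ -2.0733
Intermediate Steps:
g(r, S) = -7/2 (g(r, S) = (½)*(-7) = -7/2)
Z(o, w) = -3 + w
l/2313 + Z(g(-3, 7), -40)/(-4862) = -4816/2313 + (-3 - 40)/(-4862) = -4816*1/2313 - 43*(-1/4862) = -4816/2313 + 43/4862 = -23315933/11245806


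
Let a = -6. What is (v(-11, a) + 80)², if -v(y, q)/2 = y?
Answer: 10404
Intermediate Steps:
v(y, q) = -2*y
(v(-11, a) + 80)² = (-2*(-11) + 80)² = (22 + 80)² = 102² = 10404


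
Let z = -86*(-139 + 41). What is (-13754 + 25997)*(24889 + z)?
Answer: 407900031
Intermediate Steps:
z = 8428 (z = -86*(-98) = 8428)
(-13754 + 25997)*(24889 + z) = (-13754 + 25997)*(24889 + 8428) = 12243*33317 = 407900031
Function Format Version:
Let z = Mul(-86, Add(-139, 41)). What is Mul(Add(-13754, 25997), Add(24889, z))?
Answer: 407900031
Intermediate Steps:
z = 8428 (z = Mul(-86, -98) = 8428)
Mul(Add(-13754, 25997), Add(24889, z)) = Mul(Add(-13754, 25997), Add(24889, 8428)) = Mul(12243, 33317) = 407900031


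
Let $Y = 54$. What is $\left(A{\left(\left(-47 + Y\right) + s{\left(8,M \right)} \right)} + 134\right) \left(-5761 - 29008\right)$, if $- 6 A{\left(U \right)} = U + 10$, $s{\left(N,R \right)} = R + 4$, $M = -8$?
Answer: $- \frac{27502279}{6} \approx -4.5837 \cdot 10^{6}$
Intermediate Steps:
$s{\left(N,R \right)} = 4 + R$
$A{\left(U \right)} = - \frac{5}{3} - \frac{U}{6}$ ($A{\left(U \right)} = - \frac{U + 10}{6} = - \frac{10 + U}{6} = - \frac{5}{3} - \frac{U}{6}$)
$\left(A{\left(\left(-47 + Y\right) + s{\left(8,M \right)} \right)} + 134\right) \left(-5761 - 29008\right) = \left(\left(- \frac{5}{3} - \frac{\left(-47 + 54\right) + \left(4 - 8\right)}{6}\right) + 134\right) \left(-5761 - 29008\right) = \left(\left(- \frac{5}{3} - \frac{7 - 4}{6}\right) + 134\right) \left(-34769\right) = \left(\left(- \frac{5}{3} - \frac{1}{2}\right) + 134\right) \left(-34769\right) = \left(- \frac{13}{6} + 134\right) \left(-34769\right) = \frac{791}{6} \left(-34769\right) = - \frac{27502279}{6}$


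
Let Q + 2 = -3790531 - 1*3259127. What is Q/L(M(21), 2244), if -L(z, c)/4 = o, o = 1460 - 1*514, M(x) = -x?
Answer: 1762415/946 ≈ 1863.0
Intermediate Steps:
Q = -7049660 (Q = -2 + (-3790531 - 1*3259127) = -2 + (-3790531 - 3259127) = -2 - 7049658 = -7049660)
o = 946 (o = 1460 - 514 = 946)
L(z, c) = -3784 (L(z, c) = -4*946 = -3784)
Q/L(M(21), 2244) = -7049660/(-3784) = -7049660*(-1/3784) = 1762415/946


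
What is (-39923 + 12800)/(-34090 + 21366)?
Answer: 27123/12724 ≈ 2.1316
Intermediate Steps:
(-39923 + 12800)/(-34090 + 21366) = -27123/(-12724) = -27123*(-1/12724) = 27123/12724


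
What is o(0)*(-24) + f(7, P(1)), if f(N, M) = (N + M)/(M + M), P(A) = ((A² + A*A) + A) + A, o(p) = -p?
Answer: 11/8 ≈ 1.3750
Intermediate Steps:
P(A) = 2*A + 2*A² (P(A) = ((A² + A²) + A) + A = (2*A² + A) + A = (A + 2*A²) + A = 2*A + 2*A²)
f(N, M) = (M + N)/(2*M) (f(N, M) = (M + N)/((2*M)) = (M + N)*(1/(2*M)) = (M + N)/(2*M))
o(0)*(-24) + f(7, P(1)) = -1*0*(-24) + (2*1*(1 + 1) + 7)/(2*((2*1*(1 + 1)))) = 0*(-24) + (2*1*2 + 7)/(2*((2*1*2))) = 0 + (½)*(4 + 7)/4 = 0 + (½)*(¼)*11 = 0 + 11/8 = 11/8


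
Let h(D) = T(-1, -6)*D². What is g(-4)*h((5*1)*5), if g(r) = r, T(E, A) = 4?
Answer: -10000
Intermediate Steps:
h(D) = 4*D²
g(-4)*h((5*1)*5) = -16*((5*1)*5)² = -16*(5*5)² = -16*25² = -16*625 = -4*2500 = -10000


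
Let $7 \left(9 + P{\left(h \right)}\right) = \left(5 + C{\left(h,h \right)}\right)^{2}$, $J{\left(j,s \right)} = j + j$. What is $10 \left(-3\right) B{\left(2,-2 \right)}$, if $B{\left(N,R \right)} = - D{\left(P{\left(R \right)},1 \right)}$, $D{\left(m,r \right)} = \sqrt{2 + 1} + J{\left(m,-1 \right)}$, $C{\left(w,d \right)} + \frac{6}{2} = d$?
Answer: $-540 + 30 \sqrt{3} \approx -488.04$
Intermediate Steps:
$J{\left(j,s \right)} = 2 j$
$C{\left(w,d \right)} = -3 + d$
$P{\left(h \right)} = -9 + \frac{\left(2 + h\right)^{2}}{7}$ ($P{\left(h \right)} = -9 + \frac{\left(5 + \left(-3 + h\right)\right)^{2}}{7} = -9 + \frac{\left(2 + h\right)^{2}}{7}$)
$D{\left(m,r \right)} = \sqrt{3} + 2 m$ ($D{\left(m,r \right)} = \sqrt{2 + 1} + 2 m = \sqrt{3} + 2 m$)
$B{\left(N,R \right)} = 18 - \sqrt{3} - \frac{2 \left(2 + R\right)^{2}}{7}$ ($B{\left(N,R \right)} = - (\sqrt{3} + 2 \left(-9 + \frac{\left(2 + R\right)^{2}}{7}\right)) = - (\sqrt{3} + \left(-18 + \frac{2 \left(2 + R\right)^{2}}{7}\right)) = - (-18 + \sqrt{3} + \frac{2 \left(2 + R\right)^{2}}{7}) = 18 - \sqrt{3} - \frac{2 \left(2 + R\right)^{2}}{7}$)
$10 \left(-3\right) B{\left(2,-2 \right)} = 10 \left(-3\right) \left(18 - \sqrt{3} - \frac{2 \left(2 - 2\right)^{2}}{7}\right) = - 30 \left(18 - \sqrt{3} - \frac{2 \cdot 0^{2}}{7}\right) = - 30 \left(18 - \sqrt{3} - 0\right) = - 30 \left(18 - \sqrt{3} + 0\right) = - 30 \left(18 - \sqrt{3}\right) = -540 + 30 \sqrt{3}$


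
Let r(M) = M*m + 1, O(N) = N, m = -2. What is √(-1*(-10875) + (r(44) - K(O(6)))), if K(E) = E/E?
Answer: √10787 ≈ 103.86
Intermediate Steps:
r(M) = 1 - 2*M (r(M) = M*(-2) + 1 = -2*M + 1 = 1 - 2*M)
K(E) = 1
√(-1*(-10875) + (r(44) - K(O(6)))) = √(-1*(-10875) + ((1 - 2*44) - 1*1)) = √(10875 + ((1 - 88) - 1)) = √(10875 + (-87 - 1)) = √(10875 - 88) = √10787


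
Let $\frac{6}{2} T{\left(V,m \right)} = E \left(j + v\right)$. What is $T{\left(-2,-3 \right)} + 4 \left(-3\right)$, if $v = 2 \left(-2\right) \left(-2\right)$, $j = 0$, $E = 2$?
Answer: $- \frac{20}{3} \approx -6.6667$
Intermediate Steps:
$v = 8$ ($v = \left(-4\right) \left(-2\right) = 8$)
$T{\left(V,m \right)} = \frac{16}{3}$ ($T{\left(V,m \right)} = \frac{2 \left(0 + 8\right)}{3} = \frac{2 \cdot 8}{3} = \frac{1}{3} \cdot 16 = \frac{16}{3}$)
$T{\left(-2,-3 \right)} + 4 \left(-3\right) = \frac{16}{3} + 4 \left(-3\right) = \frac{16}{3} - 12 = - \frac{20}{3}$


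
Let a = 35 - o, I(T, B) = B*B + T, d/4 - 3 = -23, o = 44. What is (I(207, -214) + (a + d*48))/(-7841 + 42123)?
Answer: 21077/17141 ≈ 1.2296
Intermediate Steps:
d = -80 (d = 12 + 4*(-23) = 12 - 92 = -80)
I(T, B) = T + B**2 (I(T, B) = B**2 + T = T + B**2)
a = -9 (a = 35 - 1*44 = 35 - 44 = -9)
(I(207, -214) + (a + d*48))/(-7841 + 42123) = ((207 + (-214)**2) + (-9 - 80*48))/(-7841 + 42123) = ((207 + 45796) + (-9 - 3840))/34282 = (46003 - 3849)*(1/34282) = 42154*(1/34282) = 21077/17141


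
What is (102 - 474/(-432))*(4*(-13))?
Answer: -96499/18 ≈ -5361.1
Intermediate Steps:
(102 - 474/(-432))*(4*(-13)) = (102 - 474*(-1/432))*(-52) = (102 + 79/72)*(-52) = (7423/72)*(-52) = -96499/18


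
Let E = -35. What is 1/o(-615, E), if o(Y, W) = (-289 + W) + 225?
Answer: -1/99 ≈ -0.010101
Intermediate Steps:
o(Y, W) = -64 + W
1/o(-615, E) = 1/(-64 - 35) = 1/(-99) = -1/99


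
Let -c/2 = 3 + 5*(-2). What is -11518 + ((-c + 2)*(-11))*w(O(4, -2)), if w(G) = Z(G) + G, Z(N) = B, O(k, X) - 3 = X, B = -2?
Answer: -11650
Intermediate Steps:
c = 14 (c = -2*(3 + 5*(-2)) = -2*(3 - 10) = -2*(-7) = 14)
O(k, X) = 3 + X
Z(N) = -2
w(G) = -2 + G
-11518 + ((-c + 2)*(-11))*w(O(4, -2)) = -11518 + ((-1*14 + 2)*(-11))*(-2 + (3 - 2)) = -11518 + ((-14 + 2)*(-11))*(-2 + 1) = -11518 - 12*(-11)*(-1) = -11518 + 132*(-1) = -11518 - 132 = -11650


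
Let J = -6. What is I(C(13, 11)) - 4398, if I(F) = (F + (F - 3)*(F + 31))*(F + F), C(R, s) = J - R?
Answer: 6356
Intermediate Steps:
C(R, s) = -6 - R
I(F) = 2*F*(F + (-3 + F)*(31 + F)) (I(F) = (F + (-3 + F)*(31 + F))*(2*F) = 2*F*(F + (-3 + F)*(31 + F)))
I(C(13, 11)) - 4398 = 2*(-6 - 1*13)*(-93 + (-6 - 1*13)² + 29*(-6 - 1*13)) - 4398 = 2*(-6 - 13)*(-93 + (-6 - 13)² + 29*(-6 - 13)) - 4398 = 2*(-19)*(-93 + (-19)² + 29*(-19)) - 4398 = 2*(-19)*(-93 + 361 - 551) - 4398 = 2*(-19)*(-283) - 4398 = 10754 - 4398 = 6356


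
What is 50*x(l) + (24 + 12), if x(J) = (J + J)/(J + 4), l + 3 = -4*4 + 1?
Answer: 1152/7 ≈ 164.57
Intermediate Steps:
l = -18 (l = -3 + (-4*4 + 1) = -3 + (-16 + 1) = -3 - 15 = -18)
x(J) = 2*J/(4 + J) (x(J) = (2*J)/(4 + J) = 2*J/(4 + J))
50*x(l) + (24 + 12) = 50*(2*(-18)/(4 - 18)) + (24 + 12) = 50*(2*(-18)/(-14)) + 36 = 50*(2*(-18)*(-1/14)) + 36 = 50*(18/7) + 36 = 900/7 + 36 = 1152/7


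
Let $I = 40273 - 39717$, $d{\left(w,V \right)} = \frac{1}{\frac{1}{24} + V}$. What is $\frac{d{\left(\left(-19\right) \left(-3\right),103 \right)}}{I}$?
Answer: $\frac{6}{343747} \approx 1.7455 \cdot 10^{-5}$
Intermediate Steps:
$d{\left(w,V \right)} = \frac{1}{\frac{1}{24} + V}$
$I = 556$ ($I = 40273 - 39717 = 556$)
$\frac{d{\left(\left(-19\right) \left(-3\right),103 \right)}}{I} = \frac{24 \frac{1}{1 + 24 \cdot 103}}{556} = \frac{24}{1 + 2472} \cdot \frac{1}{556} = \frac{24}{2473} \cdot \frac{1}{556} = \frac{6}{343747}$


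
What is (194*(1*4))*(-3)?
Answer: -2328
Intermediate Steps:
(194*(1*4))*(-3) = (194*4)*(-3) = 776*(-3) = -2328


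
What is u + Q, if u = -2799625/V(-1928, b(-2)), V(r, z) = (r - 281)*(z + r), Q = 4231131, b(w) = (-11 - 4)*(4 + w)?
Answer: 18300578086457/4325222 ≈ 4.2311e+6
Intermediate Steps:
b(w) = -60 - 15*w (b(w) = -15*(4 + w) = -60 - 15*w)
V(r, z) = (-281 + r)*(r + z)
u = -2799625/4325222 (u = -2799625/((-1928)**2 - 281*(-1928) - 281*(-60 - 15*(-2)) - 1928*(-60 - 15*(-2))) = -2799625/(3717184 + 541768 - 281*(-60 + 30) - 1928*(-60 + 30)) = -2799625/(3717184 + 541768 - 281*(-30) - 1928*(-30)) = -2799625/(3717184 + 541768 + 8430 + 57840) = -2799625/4325222 ≈ -0.64728)
u + Q = -2799625/4325222 + 4231131 = 18300578086457/4325222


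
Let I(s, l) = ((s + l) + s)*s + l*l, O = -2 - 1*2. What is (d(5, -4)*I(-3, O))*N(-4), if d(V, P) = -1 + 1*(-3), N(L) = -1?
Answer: 184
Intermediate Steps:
d(V, P) = -4 (d(V, P) = -1 - 3 = -4)
O = -4 (O = -2 - 2 = -4)
I(s, l) = l**2 + s*(l + 2*s) (I(s, l) = ((l + s) + s)*s + l**2 = (l + 2*s)*s + l**2 = s*(l + 2*s) + l**2 = l**2 + s*(l + 2*s))
(d(5, -4)*I(-3, O))*N(-4) = -4*((-4)**2 + 2*(-3)**2 - 4*(-3))*(-1) = -4*(16 + 2*9 + 12)*(-1) = -4*(16 + 18 + 12)*(-1) = -4*46*(-1) = -184*(-1) = 184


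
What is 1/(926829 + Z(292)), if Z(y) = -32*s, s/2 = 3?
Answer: 1/926637 ≈ 1.0792e-6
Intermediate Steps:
s = 6 (s = 2*3 = 6)
Z(y) = -192 (Z(y) = -32*6 = -192)
1/(926829 + Z(292)) = 1/(926829 - 192) = 1/926637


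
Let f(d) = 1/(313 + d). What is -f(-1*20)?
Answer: -1/293 ≈ -0.0034130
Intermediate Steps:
-f(-1*20) = -1/(313 - 1*20) = -1/(313 - 20) = -1/293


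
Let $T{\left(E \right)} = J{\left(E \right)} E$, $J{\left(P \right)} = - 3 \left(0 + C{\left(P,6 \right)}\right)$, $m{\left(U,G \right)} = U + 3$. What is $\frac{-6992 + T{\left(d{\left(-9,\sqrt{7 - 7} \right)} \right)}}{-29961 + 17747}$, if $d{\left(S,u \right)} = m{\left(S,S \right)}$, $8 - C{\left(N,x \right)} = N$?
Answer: $\frac{3370}{6107} \approx 0.55183$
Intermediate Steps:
$C{\left(N,x \right)} = 8 - N$
$m{\left(U,G \right)} = 3 + U$
$J{\left(P \right)} = -24 + 3 P$ ($J{\left(P \right)} = - 3 \left(0 - \left(-8 + P\right)\right) = - 3 \left(8 - P\right) = -24 + 3 P$)
$d{\left(S,u \right)} = 3 + S$
$T{\left(E \right)} = E \left(-24 + 3 E\right)$ ($T{\left(E \right)} = \left(-24 + 3 E\right) E = E \left(-24 + 3 E\right)$)
$\frac{-6992 + T{\left(d{\left(-9,\sqrt{7 - 7} \right)} \right)}}{-29961 + 17747} = \frac{-6992 + 3 \left(3 - 9\right) \left(-8 + \left(3 - 9\right)\right)}{-29961 + 17747} = \frac{-6992 + 3 \left(-6\right) \left(-8 - 6\right)}{-12214} = \left(-6992 + 3 \left(-6\right) \left(-14\right)\right) \left(- \frac{1}{12214}\right) = \left(-6992 + 252\right) \left(- \frac{1}{12214}\right) = \left(-6740\right) \left(- \frac{1}{12214}\right) = \frac{3370}{6107}$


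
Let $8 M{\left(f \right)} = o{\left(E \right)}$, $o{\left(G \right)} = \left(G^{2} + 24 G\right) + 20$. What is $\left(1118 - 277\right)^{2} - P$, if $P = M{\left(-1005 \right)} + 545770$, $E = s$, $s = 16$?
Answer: $\frac{322857}{2} \approx 1.6143 \cdot 10^{5}$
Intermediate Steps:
$E = 16$
$o{\left(G \right)} = 20 + G^{2} + 24 G$
$M{\left(f \right)} = \frac{165}{2}$ ($M{\left(f \right)} = \frac{20 + 16^{2} + 24 \cdot 16}{8} = \frac{20 + 256 + 384}{8} = \frac{1}{8} \cdot 660 = \frac{165}{2}$)
$P = \frac{1091705}{2}$ ($P = \frac{165}{2} + 545770 = \frac{1091705}{2} \approx 5.4585 \cdot 10^{5}$)
$\left(1118 - 277\right)^{2} - P = \left(1118 - 277\right)^{2} - \frac{1091705}{2} = 841^{2} - \frac{1091705}{2} = 707281 - \frac{1091705}{2} = \frac{322857}{2}$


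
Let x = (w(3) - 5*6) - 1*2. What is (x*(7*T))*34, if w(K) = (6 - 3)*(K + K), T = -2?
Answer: 6664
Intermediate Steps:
w(K) = 6*K (w(K) = 3*(2*K) = 6*K)
x = -14 (x = (6*3 - 5*6) - 1*2 = (18 - 30) - 2 = -12 - 2 = -14)
(x*(7*T))*34 = -98*(-2)*34 = -14*(-14)*34 = 196*34 = 6664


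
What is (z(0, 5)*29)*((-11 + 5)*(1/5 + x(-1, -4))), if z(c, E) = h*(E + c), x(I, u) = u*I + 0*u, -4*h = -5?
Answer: -9135/2 ≈ -4567.5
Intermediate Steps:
h = 5/4 (h = -¼*(-5) = 5/4 ≈ 1.2500)
x(I, u) = I*u (x(I, u) = I*u + 0 = I*u)
z(c, E) = 5*E/4 + 5*c/4 (z(c, E) = 5*(E + c)/4 = 5*E/4 + 5*c/4)
(z(0, 5)*29)*((-11 + 5)*(1/5 + x(-1, -4))) = (((5/4)*5 + (5/4)*0)*29)*((-11 + 5)*(1/5 - 1*(-4))) = ((25/4 + 0)*29)*(-6*(⅕ + 4)) = ((25/4)*29)*(-6*21/5) = (725/4)*(-126/5) = -9135/2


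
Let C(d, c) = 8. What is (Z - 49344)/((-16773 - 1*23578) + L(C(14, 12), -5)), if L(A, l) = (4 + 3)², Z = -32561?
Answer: 81905/40302 ≈ 2.0323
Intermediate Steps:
L(A, l) = 49 (L(A, l) = 7² = 49)
(Z - 49344)/((-16773 - 1*23578) + L(C(14, 12), -5)) = (-32561 - 49344)/((-16773 - 1*23578) + 49) = -81905/((-16773 - 23578) + 49) = -81905/(-40351 + 49) = -81905/(-40302) = -81905*(-1/40302) = 81905/40302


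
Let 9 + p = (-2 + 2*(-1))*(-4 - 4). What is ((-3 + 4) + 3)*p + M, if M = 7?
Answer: 99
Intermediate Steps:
p = 23 (p = -9 + (-2 + 2*(-1))*(-4 - 4) = -9 + (-2 - 2)*(-8) = -9 - 4*(-8) = -9 + 32 = 23)
((-3 + 4) + 3)*p + M = ((-3 + 4) + 3)*23 + 7 = (1 + 3)*23 + 7 = 4*23 + 7 = 92 + 7 = 99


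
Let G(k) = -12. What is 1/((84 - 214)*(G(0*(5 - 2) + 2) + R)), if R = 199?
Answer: -1/24310 ≈ -4.1135e-5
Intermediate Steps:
1/((84 - 214)*(G(0*(5 - 2) + 2) + R)) = 1/((84 - 214)*(-12 + 199)) = 1/(-130*187) = 1/(-24310) = -1/24310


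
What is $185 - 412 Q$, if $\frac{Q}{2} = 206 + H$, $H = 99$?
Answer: $-251135$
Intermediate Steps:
$Q = 610$ ($Q = 2 \left(206 + 99\right) = 2 \cdot 305 = 610$)
$185 - 412 Q = 185 - 251320 = -251135$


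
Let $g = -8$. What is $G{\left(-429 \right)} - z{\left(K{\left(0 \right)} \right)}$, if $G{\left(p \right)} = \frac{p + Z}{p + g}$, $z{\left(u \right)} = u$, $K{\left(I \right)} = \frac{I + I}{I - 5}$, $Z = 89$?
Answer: $\frac{340}{437} \approx 0.77803$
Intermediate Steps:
$K{\left(I \right)} = \frac{2 I}{-5 + I}$
$G{\left(p \right)} = \frac{89 + p}{-8 + p}$ ($G{\left(p \right)} = \frac{p + 89}{p - 8} = \frac{89 + p}{-8 + p}$)
$G{\left(-429 \right)} - z{\left(K{\left(0 \right)} \right)} = \frac{89 - 429}{-8 - 429} - 2 \cdot 0 \frac{1}{-5 + 0} = \frac{1}{-437} \left(-340\right) - 2 \cdot 0 \frac{1}{-5} = \left(- \frac{1}{437}\right) \left(-340\right) - 2 \cdot 0 \left(- \frac{1}{5}\right) = \frac{340}{437} - 0 = \frac{340}{437} + 0 = \frac{340}{437}$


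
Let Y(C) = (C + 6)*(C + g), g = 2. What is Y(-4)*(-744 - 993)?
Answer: 6948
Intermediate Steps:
Y(C) = (2 + C)*(6 + C) (Y(C) = (C + 6)*(C + 2) = (6 + C)*(2 + C) = (2 + C)*(6 + C))
Y(-4)*(-744 - 993) = (12 + (-4)² + 8*(-4))*(-744 - 993) = (12 + 16 - 32)*(-1737) = -4*(-1737) = 6948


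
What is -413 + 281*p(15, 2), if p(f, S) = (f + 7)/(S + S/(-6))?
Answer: 16481/5 ≈ 3296.2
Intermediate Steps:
p(f, S) = 6*(7 + f)/(5*S) (p(f, S) = (7 + f)/(S + S*(-1/6)) = (7 + f)/(S - S/6) = (7 + f)/((5*S/6)) = (7 + f)*(6/(5*S)) = 6*(7 + f)/(5*S))
-413 + 281*p(15, 2) = -413 + 281*((6/5)*(7 + 15)/2) = -413 + 281*((6/5)*(1/2)*22) = -413 + 281*(66/5) = -413 + 18546/5 = 16481/5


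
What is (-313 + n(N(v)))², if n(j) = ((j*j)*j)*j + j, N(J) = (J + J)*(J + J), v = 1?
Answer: 2809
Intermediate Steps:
N(J) = 4*J² (N(J) = (2*J)*(2*J) = 4*J²)
n(j) = j + j⁴ (n(j) = (j²*j)*j + j = j³*j + j = j⁴ + j = j + j⁴)
(-313 + n(N(v)))² = (-313 + (4*1² + (4*1²)⁴))² = (-313 + (4*1 + (4*1)⁴))² = (-313 + (4 + 4⁴))² = (-313 + (4 + 256))² = (-313 + 260)² = (-53)² = 2809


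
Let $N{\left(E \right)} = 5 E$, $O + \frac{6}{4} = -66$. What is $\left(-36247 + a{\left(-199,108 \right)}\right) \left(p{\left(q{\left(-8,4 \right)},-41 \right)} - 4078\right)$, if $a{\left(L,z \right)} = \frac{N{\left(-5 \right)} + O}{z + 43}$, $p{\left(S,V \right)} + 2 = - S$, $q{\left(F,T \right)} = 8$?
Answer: $\frac{22375216276}{151} \approx 1.4818 \cdot 10^{8}$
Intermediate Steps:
$O = - \frac{135}{2}$ ($O = - \frac{3}{2} - 66 = - \frac{135}{2} \approx -67.5$)
$p{\left(S,V \right)} = -2 - S$
$a{\left(L,z \right)} = - \frac{185}{2 \left(43 + z\right)}$ ($a{\left(L,z \right)} = \frac{5 \left(-5\right) - \frac{135}{2}}{z + 43} = \frac{-25 - \frac{135}{2}}{43 + z} = - \frac{185}{2 \left(43 + z\right)}$)
$\left(-36247 + a{\left(-199,108 \right)}\right) \left(p{\left(q{\left(-8,4 \right)},-41 \right)} - 4078\right) = \left(-36247 - \frac{185}{86 + 2 \cdot 108}\right) \left(\left(-2 - 8\right) - 4078\right) = \left(-36247 - \frac{185}{86 + 216}\right) \left(\left(-2 - 8\right) - 4078\right) = \left(-36247 - \frac{185}{302}\right) \left(-10 - 4078\right) = \left(-36247 - \frac{185}{302}\right) \left(-4088\right) = \left(- \frac{10946779}{302}\right) \left(-4088\right) = \frac{22375216276}{151}$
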